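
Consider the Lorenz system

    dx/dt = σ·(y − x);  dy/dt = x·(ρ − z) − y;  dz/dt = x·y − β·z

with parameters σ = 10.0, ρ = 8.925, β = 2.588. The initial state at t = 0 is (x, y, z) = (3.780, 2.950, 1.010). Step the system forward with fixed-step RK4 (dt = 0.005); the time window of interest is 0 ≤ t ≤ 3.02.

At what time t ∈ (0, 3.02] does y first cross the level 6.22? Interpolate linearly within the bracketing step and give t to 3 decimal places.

t = 0.140

t=0.000: state=(3.780, 2.950, 1.010)
step 1 (dt=0.005): k1=(-8.300, 26.969, 8.537), k2=(-7.418, 26.657, 8.674), k3=(-7.448, 26.674, 8.677), k4=(-6.594, 26.378, 8.814); state += dt/6·(k1+2k2+2k3+k4)
t=0.005: state=(3.743, 3.083, 1.053)
t=0.010: state=(3.714, 3.214, 1.098)
t=0.015: state=(3.693, 3.342, 1.144)
continuing one RK4 step at a time; state shown every 20 steps (Δt=0.1):
t=0.100: state=(4.152, 5.336, 2.207)
t=0.135: state=(4.624, 6.116, 2.857)
next step: t=0.140: state=(4.700, 6.225, 2.964) — y has crossed 6.22
linear interpolation between t=0.135 (6.11606) and t=0.140 (6.22540) → t≈0.140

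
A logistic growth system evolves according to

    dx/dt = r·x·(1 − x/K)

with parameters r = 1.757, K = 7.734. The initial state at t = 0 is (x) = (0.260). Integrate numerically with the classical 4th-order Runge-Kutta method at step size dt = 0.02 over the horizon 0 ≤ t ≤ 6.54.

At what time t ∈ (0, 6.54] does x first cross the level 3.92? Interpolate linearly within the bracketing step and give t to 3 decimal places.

t = 1.927

t=0.000: state=(0.260)
step 1 (dt=0.02): k1=(0.441), k2=(0.449), k3=(0.449), k4=(0.456); state += dt/6·(k1+2k2+2k3+k4)
t=0.020: state=(0.269)
t=0.040: state=(0.278)
t=0.060: state=(0.288)
continuing one RK4 step at a time; state shown every 25 steps (Δt=0.5):
t=0.500: state=(0.598)
t=1.000: state=(1.298)
t=1.500: state=(2.527)
t=1.920: state=(3.896)
next step: t=1.940: state=(3.964) — x has crossed 3.92
linear interpolation between t=1.920 (3.89588) and t=1.940 (3.96380) → t≈1.927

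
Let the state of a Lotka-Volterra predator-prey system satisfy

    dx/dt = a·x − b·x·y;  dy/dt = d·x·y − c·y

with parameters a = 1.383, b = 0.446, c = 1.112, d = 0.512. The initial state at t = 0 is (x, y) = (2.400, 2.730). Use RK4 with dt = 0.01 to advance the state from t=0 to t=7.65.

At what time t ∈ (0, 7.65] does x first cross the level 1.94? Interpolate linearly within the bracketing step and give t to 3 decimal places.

t = 2.470

t=0.000: state=(2.400, 2.730)
step 1 (dt=0.01): k1=(0.397, 0.319), k2=(0.396, 0.322), k3=(0.396, 0.322), k4=(0.394, 0.325); state += dt/6·(k1+2k2+2k3+k4)
t=0.010: state=(2.404, 2.733)
t=0.020: state=(2.408, 2.736)
t=0.030: state=(2.412, 2.740)
continuing one RK4 step at a time; state shown every 25 steps (Δt=0.25):
t=0.250: state=(2.489, 2.828)
t=0.500: state=(2.548, 2.957)
t=0.750: state=(2.568, 3.108)
t=1.000: state=(2.543, 3.266)
t=1.250: state=(2.476, 3.412)
t=1.500: state=(2.376, 3.525)
t=1.750: state=(2.256, 3.591)
t=2.000: state=(2.134, 3.602)
t=2.250: state=(2.022, 3.558)
t=2.460: state=(1.943, 3.486)
next step: t=2.470: state=(1.940, 3.482) — x has crossed 1.94
linear interpolation between t=2.460 (1.94326) and t=2.470 (1.93994) → t≈2.470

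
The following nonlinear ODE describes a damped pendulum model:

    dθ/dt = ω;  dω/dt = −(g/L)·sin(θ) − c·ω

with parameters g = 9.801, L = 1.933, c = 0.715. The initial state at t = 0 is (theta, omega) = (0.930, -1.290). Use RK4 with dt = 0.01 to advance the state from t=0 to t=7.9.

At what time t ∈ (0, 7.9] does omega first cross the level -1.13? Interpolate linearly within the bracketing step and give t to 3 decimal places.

t=0.000: state=(0.930, -1.290)
step 1 (dt=0.01): k1=(-1.290, -3.142), k2=(-1.306, -3.111), k3=(-1.306, -3.111), k4=(-1.321, -3.080); state += dt/6·(k1+2k2+2k3+k4)
t=0.010: state=(0.917, -1.321)
t=0.020: state=(0.904, -1.352)
t=0.030: state=(0.890, -1.381)
continuing one RK4 step at a time; state shown every 50 steps (Δt=0.5):
t=0.500: state=(0.050, -1.868)
t=0.820: state=(-0.451, -1.160)
next step: t=0.830: state=(-0.463, -1.129) — omega has crossed -1.13
linear interpolation between t=0.820 (-1.15999) and t=0.830 (-1.12944) → t≈0.830

t = 0.830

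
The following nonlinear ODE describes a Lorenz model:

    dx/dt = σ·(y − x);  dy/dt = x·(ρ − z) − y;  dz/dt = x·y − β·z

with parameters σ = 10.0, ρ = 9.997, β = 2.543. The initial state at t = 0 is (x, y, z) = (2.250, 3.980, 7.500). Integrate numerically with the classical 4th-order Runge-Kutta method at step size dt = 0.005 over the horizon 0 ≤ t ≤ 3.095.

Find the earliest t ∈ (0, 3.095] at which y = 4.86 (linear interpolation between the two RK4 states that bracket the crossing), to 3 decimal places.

t=0.000: state=(2.250, 3.980, 7.500)
step 1 (dt=0.005): k1=(17.300, 1.638, -10.118), k2=(16.908, 1.800, -9.872), k3=(16.922, 1.796, -9.876), k4=(16.544, 1.956, -9.634); state += dt/6·(k1+2k2+2k3+k4)
t=0.005: state=(2.335, 3.989, 7.451)
t=0.010: state=(2.416, 4.000, 7.404)
t=0.015: state=(2.493, 4.012, 7.359)
continuing one RK4 step at a time; state shown every 20 steps (Δt=0.1):
t=0.100: state=(3.477, 4.408, 6.906)
t=0.160: state=(3.999, 4.831, 6.893)
next step: t=0.165: state=(4.041, 4.869, 6.903) — y has crossed 4.86
linear interpolation between t=0.160 (4.83105) and t=0.165 (4.86910) → t≈0.164

t = 0.164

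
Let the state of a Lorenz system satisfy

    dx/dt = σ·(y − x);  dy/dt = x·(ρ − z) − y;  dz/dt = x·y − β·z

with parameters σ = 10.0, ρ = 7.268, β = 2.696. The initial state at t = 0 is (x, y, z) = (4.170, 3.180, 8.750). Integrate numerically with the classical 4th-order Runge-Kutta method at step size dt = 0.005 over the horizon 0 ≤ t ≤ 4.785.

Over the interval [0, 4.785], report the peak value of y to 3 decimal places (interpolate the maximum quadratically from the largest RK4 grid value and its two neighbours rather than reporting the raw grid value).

max y = 5.200

t=0.000: state=(4.170, 3.180, 8.750)
step 1 (dt=0.005): k1=(-9.900, -9.360, -10.329), k2=(-9.886, -9.193, -10.435), k3=(-9.883, -9.192, -10.433), k4=(-9.865, -9.026, -10.535); state += dt/6·(k1+2k2+2k3+k4)
t=0.005: state=(4.121, 3.134, 8.698)
t=0.010: state=(4.071, 3.090, 8.645)
t=0.015: state=(4.022, 3.047, 8.591)
continuing one RK4 step at a time; state shown every 40 steps (Δt=0.2):
t=0.200: state=(2.739, 2.381, 6.431)
t=0.400: state=(2.608, 2.783, 4.762)
t=0.600: state=(3.303, 3.796, 4.282)
t=0.800: state=(4.403, 4.935, 5.191)
t=1.000: state=(5.043, 5.071, 6.869)
t=1.200: state=(4.546, 4.117, 7.446)
t=1.400: state=(3.759, 3.475, 6.692)
t=1.600: state=(3.505, 3.529, 5.810)
t=1.800: state=(3.773, 3.990, 5.495)
t=2.000: state=(4.240, 4.452, 5.862)
t=2.200: state=(4.483, 4.496, 6.498)
t=2.400: state=(4.312, 4.157, 6.744)
t=2.600: state=(4.002, 3.876, 6.483)
t=2.800: state=(3.873, 3.873, 6.109)
t=3.000: state=(3.975, 4.064, 5.964)
t=3.200: state=(4.164, 4.248, 6.111)
t=3.400: state=(4.259, 4.264, 6.357)
t=3.600: state=(4.195, 4.136, 6.457)
t=3.800: state=(4.073, 4.022, 6.361)
t=4.000: state=(4.017, 4.015, 6.210)
t=4.200: state=(4.056, 4.091, 6.148)
t=4.400: state=(4.132, 4.165, 6.205)
t=4.600: state=(4.169, 4.172, 6.302)
t=4.785: state=(4.149, 4.127, 6.343)
largest grid value and its neighbours: y(0.915)=5.19966, y(0.920)=5.19986, y(0.925)=5.19905
parabola through these three points peaks at t≈0.918 with y≈5.19990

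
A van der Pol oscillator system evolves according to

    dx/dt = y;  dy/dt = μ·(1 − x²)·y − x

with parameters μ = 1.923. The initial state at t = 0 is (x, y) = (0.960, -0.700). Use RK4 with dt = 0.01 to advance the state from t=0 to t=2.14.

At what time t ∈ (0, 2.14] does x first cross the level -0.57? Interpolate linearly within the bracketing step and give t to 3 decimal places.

t=0.000: state=(0.960, -0.700)
step 1 (dt=0.01): k1=(-0.700, -1.066), k2=(-0.705, -1.072), k3=(-0.705, -1.072), k4=(-0.711, -1.079); state += dt/6·(k1+2k2+2k3+k4)
t=0.010: state=(0.953, -0.711)
t=0.020: state=(0.946, -0.722)
t=0.030: state=(0.939, -0.733)
continuing one RK4 step at a time; state shown every 10 steps (Δt=0.1):
t=0.100: state=(0.884, -0.814)
t=0.200: state=(0.797, -0.948)
t=0.300: state=(0.694, -1.110)
t=0.400: state=(0.573, -1.312)
t=0.500: state=(0.430, -1.568)
t=0.600: state=(0.257, -1.895)
t=0.700: state=(0.048, -2.302)
t=0.800: state=(-0.205, -2.776)
t=0.900: state=(-0.507, -3.243)
t=0.910: state=(-0.540, -3.283)
next step: t=0.920: state=(-0.573, -3.322) — x has crossed -0.57
linear interpolation between t=0.910 (-0.53970) and t=0.920 (-0.57272) → t≈0.919

t = 0.919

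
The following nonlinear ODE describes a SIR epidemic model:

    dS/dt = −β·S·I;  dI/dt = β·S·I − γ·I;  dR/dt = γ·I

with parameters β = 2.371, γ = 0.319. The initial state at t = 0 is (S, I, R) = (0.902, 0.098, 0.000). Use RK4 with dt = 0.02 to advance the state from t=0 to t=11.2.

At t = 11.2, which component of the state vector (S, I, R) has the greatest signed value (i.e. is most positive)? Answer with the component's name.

t=0.000: state=(0.902, 0.098, 0.000)
step 1 (dt=0.02): k1=(-0.210, 0.178, 0.031), k2=(-0.213, 0.181, 0.032), k3=(-0.213, 0.181, 0.032), k4=(-0.216, 0.184, 0.032); state += dt/6·(k1+2k2+2k3+k4)
t=0.020: state=(0.898, 0.102, 0.001)
t=0.040: state=(0.893, 0.105, 0.001)
t=0.060: state=(0.889, 0.109, 0.002)
continuing one RK4 step at a time; state shown every 25 steps (Δt=0.5):
t=0.500: state=(0.751, 0.225, 0.025)
t=1.000: state=(0.517, 0.408, 0.075)
t=1.500: state=(0.289, 0.558, 0.153)
t=2.000: state=(0.143, 0.609, 0.247)
t=2.500: state=(0.070, 0.586, 0.343)
t=3.000: state=(0.036, 0.531, 0.433)
t=3.500: state=(0.020, 0.468, 0.512)
t=4.000: state=(0.012, 0.406, 0.582)
t=4.500: state=(0.008, 0.350, 0.642)
t=5.000: state=(0.005, 0.301, 0.694)
t=5.500: state=(0.004, 0.258, 0.739)
t=6.000: state=(0.003, 0.221, 0.777)
t=6.500: state=(0.002, 0.189, 0.809)
t=7.000: state=(0.002, 0.161, 0.837)
t=7.500: state=(0.002, 0.138, 0.861)
t=8.000: state=(0.001, 0.118, 0.881)
t=8.500: state=(0.001, 0.100, 0.898)
t=9.000: state=(0.001, 0.086, 0.913)
t=9.500: state=(0.001, 0.073, 0.926)
t=10.000: state=(0.001, 0.062, 0.937)
t=10.500: state=(0.001, 0.053, 0.946)
t=11.000: state=(0.001, 0.045, 0.954)
t=11.200: state=(0.001, 0.043, 0.957)
compare at T: S=0.001, I=0.043, R=0.957

largest component: R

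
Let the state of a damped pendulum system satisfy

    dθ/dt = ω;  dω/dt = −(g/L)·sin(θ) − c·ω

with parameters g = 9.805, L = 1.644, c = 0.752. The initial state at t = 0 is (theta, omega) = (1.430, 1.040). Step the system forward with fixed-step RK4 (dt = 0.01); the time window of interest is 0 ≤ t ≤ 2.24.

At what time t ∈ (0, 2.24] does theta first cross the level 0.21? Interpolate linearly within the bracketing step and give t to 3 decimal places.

t=0.000: state=(1.430, 1.040)
step 1 (dt=0.01): k1=(1.040, -6.687), k2=(1.007, -6.666), k3=(1.007, -6.666), k4=(0.973, -6.645); state += dt/6·(k1+2k2+2k3+k4)
t=0.010: state=(1.440, 0.973)
t=0.020: state=(1.449, 0.907)
t=0.030: state=(1.458, 0.841)
continuing one RK4 step at a time; state shown every 10 steps (Δt=0.1):
t=0.100: state=(1.501, 0.393)
t=0.200: state=(1.510, -0.209)
t=0.300: state=(1.461, -0.766)
t=0.400: state=(1.358, -1.278)
t=0.500: state=(1.207, -1.736)
t=0.600: state=(1.013, -2.125)
t=0.700: state=(0.785, -2.420)
t=0.800: state=(0.533, -2.596)
t=0.900: state=(0.271, -2.631)
t=0.920: state=(0.218, -2.621)
next step: t=0.930: state=(0.192, -2.613) — theta has crossed 0.21
linear interpolation between t=0.920 (0.21829) and t=0.930 (0.19212) → t≈0.923

t = 0.923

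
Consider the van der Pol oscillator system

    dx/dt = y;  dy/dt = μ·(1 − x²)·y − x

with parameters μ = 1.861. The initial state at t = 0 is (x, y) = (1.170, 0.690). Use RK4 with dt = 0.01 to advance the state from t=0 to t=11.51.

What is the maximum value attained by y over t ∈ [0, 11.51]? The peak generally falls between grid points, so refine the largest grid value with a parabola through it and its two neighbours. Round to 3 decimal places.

t=0.000: state=(1.170, 0.690)
step 1 (dt=0.01): k1=(0.690, -1.644), k2=(0.682, -1.652), k3=(0.682, -1.652), k4=(0.673, -1.659); state += dt/6·(k1+2k2+2k3+k4)
t=0.010: state=(1.177, 0.673)
t=0.020: state=(1.183, 0.657)
t=0.030: state=(1.190, 0.640)
continuing one RK4 step at a time; state shown every 50 steps (Δt=0.5):
t=0.500: state=(1.310, -0.086)
t=1.000: state=(1.142, -0.552)
t=1.500: state=(0.745, -1.106)
t=2.000: state=(-0.127, -2.657)
t=2.500: state=(-1.682, -2.141)
t=3.000: state=(-1.987, 0.168)
t=3.500: state=(-1.835, 0.376)
t=4.000: state=(-1.625, 0.465)
t=4.500: state=(-1.361, 0.607)
t=5.000: state=(-0.989, 0.930)
t=5.500: state=(-0.324, 1.937)
t=6.000: state=(1.161, 3.540)
t=6.500: state=(2.014, 0.159)
t=7.000: state=(1.921, -0.335)
t=7.500: state=(1.730, -0.422)
t=8.000: state=(1.495, -0.528)
t=8.500: state=(1.185, -0.739)
t=9.000: state=(0.701, -1.304)
t=9.500: state=(-0.332, -3.121)
t=10.000: state=(-1.848, -1.464)
t=10.500: state=(-1.991, 0.240)
t=11.000: state=(-1.826, 0.384)
t=11.500: state=(-1.613, 0.471)
t=11.510: state=(-1.608, 0.473)
largest grid value and its neighbours: y(5.930)=3.64819, y(5.940)=3.64853, y(5.950)=3.64382
parabola through these three points peaks at t≈5.936 with y≈3.64900

max y = 3.649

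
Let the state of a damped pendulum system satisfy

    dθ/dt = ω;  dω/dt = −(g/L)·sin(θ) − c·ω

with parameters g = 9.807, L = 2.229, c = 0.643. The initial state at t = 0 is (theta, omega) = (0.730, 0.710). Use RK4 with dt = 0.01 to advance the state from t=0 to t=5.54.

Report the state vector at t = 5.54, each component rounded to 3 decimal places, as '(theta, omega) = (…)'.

(theta, omega) = (-0.037, 0.302)

t=0.000: state=(0.730, 0.710)
step 1 (dt=0.01): k1=(0.710, -3.391), k2=(0.693, -3.391), k3=(0.693, -3.391), k4=(0.676, -3.391); state += dt/6·(k1+2k2+2k3+k4)
t=0.010: state=(0.737, 0.676)
t=0.020: state=(0.744, 0.642)
t=0.030: state=(0.750, 0.608)
continuing one RK4 step at a time; state shown every 20 steps (Δt=0.2):
t=0.200: state=(0.805, 0.044)
t=0.400: state=(0.753, -0.547)
t=0.600: state=(0.595, -0.999)
t=0.800: state=(0.366, -1.261)
t=1.000: state=(0.106, -1.299)
t=1.200: state=(-0.140, -1.124)
t=1.400: state=(-0.333, -0.789)
t=1.600: state=(-0.450, -0.373)
t=1.800: state=(-0.482, 0.048)
t=2.000: state=(-0.434, 0.412)
t=2.200: state=(-0.324, 0.670)
t=2.400: state=(-0.175, 0.794)
t=2.600: state=(-0.016, 0.775)
t=2.800: state=(0.126, 0.633)
t=3.000: state=(0.231, 0.406)
t=3.200: state=(0.286, 0.142)
t=3.400: state=(0.289, -0.113)
t=3.600: state=(0.244, -0.319)
t=3.800: state=(0.166, -0.450)
t=4.000: state=(0.070, -0.493)
t=4.200: state=(-0.025, -0.450)
t=4.400: state=(-0.105, -0.340)
t=4.600: state=(-0.158, -0.188)
t=4.800: state=(-0.180, -0.024)
t=5.000: state=(-0.169, 0.124)
t=5.200: state=(-0.132, 0.234)
t=5.400: state=(-0.079, 0.293)
t=5.540: state=(-0.037, 0.302)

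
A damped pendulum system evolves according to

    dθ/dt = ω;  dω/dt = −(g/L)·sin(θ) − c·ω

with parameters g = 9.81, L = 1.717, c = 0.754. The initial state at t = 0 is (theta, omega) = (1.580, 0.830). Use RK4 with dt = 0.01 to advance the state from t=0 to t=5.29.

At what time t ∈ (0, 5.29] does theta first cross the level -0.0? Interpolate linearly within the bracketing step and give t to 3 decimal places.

t=0.000: state=(1.580, 0.830)
step 1 (dt=0.01): k1=(0.830, -6.339), k2=(0.798, -6.315), k3=(0.798, -6.315), k4=(0.767, -6.291); state += dt/6·(k1+2k2+2k3+k4)
t=0.010: state=(1.588, 0.767)
t=0.020: state=(1.595, 0.704)
t=0.030: state=(1.602, 0.642)
continuing one RK4 step at a time; state shown every 20 steps (Δt=0.2):
t=0.200: state=(1.625, -0.345)
t=0.400: state=(1.453, -1.356)
t=0.600: state=(1.095, -2.178)
t=0.800: state=(0.604, -2.663)
t=1.000: state=(0.065, -2.627)
t=1.020: state=(0.013, -2.592)
next step: t=1.030: state=(-0.013, -2.573) — theta has crossed -0.0
linear interpolation between t=1.020 (0.01307) and t=1.030 (-0.01275) → t≈1.025

t = 1.025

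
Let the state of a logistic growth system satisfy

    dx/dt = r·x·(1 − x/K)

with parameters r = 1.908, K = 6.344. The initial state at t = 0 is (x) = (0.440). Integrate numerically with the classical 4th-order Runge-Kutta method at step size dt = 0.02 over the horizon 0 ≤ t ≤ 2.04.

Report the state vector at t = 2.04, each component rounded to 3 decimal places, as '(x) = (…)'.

(x) = (4.981)

t=0.000: state=(0.440)
step 1 (dt=0.02): k1=(0.781), k2=(0.794), k3=(0.794), k4=(0.807); state += dt/6·(k1+2k2+2k3+k4)
t=0.020: state=(0.456)
t=0.040: state=(0.472)
t=0.060: state=(0.489)
continuing one RK4 step at a time; state shown every 5 steps (Δt=0.1):
t=0.100: state=(0.525)
t=0.200: state=(0.624)
t=0.300: state=(0.740)
t=0.400: state=(0.874)
t=0.500: state=(1.028)
t=0.600: state=(1.204)
t=0.700: state=(1.401)
t=0.800: state=(1.620)
t=0.900: state=(1.861)
t=1.000: state=(2.121)
t=1.100: state=(2.398)
t=1.200: state=(2.689)
t=1.300: state=(2.988)
t=1.400: state=(3.290)
t=1.500: state=(3.590)
t=1.600: state=(3.883)
t=1.700: state=(4.164)
t=1.800: state=(4.428)
t=1.900: state=(4.673)
t=2.000: state=(4.897)
t=2.040: state=(4.981)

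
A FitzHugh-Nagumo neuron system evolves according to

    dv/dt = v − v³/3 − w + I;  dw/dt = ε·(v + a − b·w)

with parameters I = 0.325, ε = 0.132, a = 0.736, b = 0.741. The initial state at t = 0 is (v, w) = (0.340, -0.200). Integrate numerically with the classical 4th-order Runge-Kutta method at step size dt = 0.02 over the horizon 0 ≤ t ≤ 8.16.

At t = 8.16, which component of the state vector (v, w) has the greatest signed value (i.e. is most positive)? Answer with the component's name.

t=0.000: state=(0.340, -0.200)
step 1 (dt=0.02): k1=(0.852, 0.162), k2=(0.858, 0.163), k3=(0.858, 0.163), k4=(0.864, 0.164); state += dt/6·(k1+2k2+2k3+k4)
t=0.020: state=(0.357, -0.197)
t=0.040: state=(0.375, -0.193)
t=0.060: state=(0.392, -0.190)
continuing one RK4 step at a time; state shown every 25 steps (Δt=0.5):
t=0.500: state=(0.830, -0.106)
t=1.000: state=(1.334, 0.017)
t=1.500: state=(1.632, 0.161)
t=2.000: state=(1.719, 0.309)
t=2.500: state=(1.705, 0.452)
t=3.000: state=(1.655, 0.586)
t=3.500: state=(1.591, 0.710)
t=4.000: state=(1.519, 0.824)
t=4.500: state=(1.442, 0.928)
t=5.000: state=(1.359, 1.021)
t=5.500: state=(1.268, 1.104)
t=6.000: state=(1.167, 1.177)
t=6.500: state=(1.051, 1.240)
t=7.000: state=(0.912, 1.292)
t=7.500: state=(0.737, 1.331)
t=8.000: state=(0.498, 1.355)
t=8.160: state=(0.400, 1.359)
compare at T: v=0.400, w=1.359

largest component: w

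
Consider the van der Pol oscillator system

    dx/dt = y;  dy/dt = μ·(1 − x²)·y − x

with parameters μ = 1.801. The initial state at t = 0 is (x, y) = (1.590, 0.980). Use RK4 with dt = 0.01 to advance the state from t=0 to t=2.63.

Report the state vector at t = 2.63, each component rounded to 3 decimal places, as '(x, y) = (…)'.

(x, y) = (-0.584, -3.385)

t=0.000: state=(1.590, 0.980)
step 1 (dt=0.01): k1=(0.980, -4.287), k2=(0.959, -4.260), k3=(0.959, -4.260), k4=(0.937, -4.231); state += dt/6·(k1+2k2+2k3+k4)
t=0.010: state=(1.600, 0.937)
t=0.020: state=(1.609, 0.895)
t=0.030: state=(1.617, 0.854)
continuing one RK4 step at a time; state shown every 10 steps (Δt=0.1):
t=0.100: state=(1.668, 0.586)
t=0.200: state=(1.710, 0.275)
t=0.300: state=(1.726, 0.049)
t=0.400: state=(1.722, -0.111)
t=0.500: state=(1.705, -0.223)
t=0.600: state=(1.678, -0.303)
t=0.700: state=(1.645, -0.363)
t=0.800: state=(1.606, -0.411)
t=0.900: state=(1.563, -0.452)
t=1.000: state=(1.516, -0.490)
t=1.100: state=(1.465, -0.527)
t=1.200: state=(1.410, -0.566)
t=1.300: state=(1.352, -0.608)
t=1.400: state=(1.288, -0.656)
t=1.500: state=(1.220, -0.711)
t=1.600: state=(1.146, -0.776)
t=1.700: state=(1.065, -0.854)
t=1.800: state=(0.975, -0.949)
t=1.900: state=(0.874, -1.068)
t=2.000: state=(0.760, -1.218)
t=2.100: state=(0.629, -1.409)
t=2.200: state=(0.476, -1.655)
t=2.300: state=(0.296, -1.970)
t=2.400: state=(0.080, -2.363)
t=2.500: state=(-0.179, -2.820)
t=2.600: state=(-0.484, -3.273)
t=2.630: state=(-0.584, -3.385)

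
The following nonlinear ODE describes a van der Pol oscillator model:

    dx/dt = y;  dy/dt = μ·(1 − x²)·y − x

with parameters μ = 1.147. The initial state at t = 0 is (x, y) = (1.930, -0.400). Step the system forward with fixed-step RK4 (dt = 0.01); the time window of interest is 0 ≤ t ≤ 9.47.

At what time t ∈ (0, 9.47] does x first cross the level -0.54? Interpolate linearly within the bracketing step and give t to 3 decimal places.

t = 2.158

t=0.000: state=(1.930, -0.400)
step 1 (dt=0.01): k1=(-0.400, -0.680), k2=(-0.403, -0.671), k3=(-0.403, -0.671), k4=(-0.407, -0.662); state += dt/6·(k1+2k2+2k3+k4)
t=0.010: state=(1.926, -0.407)
t=0.020: state=(1.922, -0.413)
t=0.030: state=(1.918, -0.420)
continuing one RK4 step at a time; state shown every 50 steps (Δt=0.5):
t=0.500: state=(1.667, -0.629)
t=1.000: state=(1.299, -0.864)
t=1.500: state=(0.766, -1.335)
t=2.000: state=(-0.135, -2.374)
t=2.150: state=(-0.518, -2.713)
next step: t=2.160: state=(-0.545, -2.730) — x has crossed -0.54
linear interpolation between t=2.150 (-0.51763) and t=2.160 (-0.54485) → t≈2.158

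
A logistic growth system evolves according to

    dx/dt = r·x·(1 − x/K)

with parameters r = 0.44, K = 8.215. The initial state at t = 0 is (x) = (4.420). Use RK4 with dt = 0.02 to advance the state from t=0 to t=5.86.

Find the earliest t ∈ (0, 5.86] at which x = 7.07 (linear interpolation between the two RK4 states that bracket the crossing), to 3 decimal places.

t = 3.791

t=0.000: state=(4.420)
step 1 (dt=0.02): k1=(0.898), k2=(0.898), k3=(0.898), k4=(0.898); state += dt/6·(k1+2k2+2k3+k4)
t=0.020: state=(4.438)
t=0.040: state=(4.456)
t=0.060: state=(4.474)
continuing one RK4 step at a time; state shown every 10 steps (Δt=0.2):
t=0.200: state=(4.599)
t=0.400: state=(4.776)
t=0.600: state=(4.951)
t=0.800: state=(5.122)
t=1.000: state=(5.290)
t=1.200: state=(5.453)
t=1.400: state=(5.612)
t=1.600: state=(5.766)
t=1.800: state=(5.915)
t=2.000: state=(6.058)
t=2.200: state=(6.195)
t=2.400: state=(6.326)
t=2.600: state=(6.451)
t=2.800: state=(6.570)
t=3.000: state=(6.682)
t=3.200: state=(6.789)
t=3.400: state=(6.890)
t=3.600: state=(6.985)
t=3.780: state=(7.065)
next step: t=3.800: state=(7.074) — x has crossed 7.07
linear interpolation between t=3.780 (7.06526) and t=3.800 (7.07394) → t≈3.791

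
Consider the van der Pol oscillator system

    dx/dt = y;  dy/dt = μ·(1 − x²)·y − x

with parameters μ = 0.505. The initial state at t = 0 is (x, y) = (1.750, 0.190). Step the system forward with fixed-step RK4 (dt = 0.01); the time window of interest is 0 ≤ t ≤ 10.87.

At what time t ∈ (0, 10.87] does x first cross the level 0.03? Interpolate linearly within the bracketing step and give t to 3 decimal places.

t = 1.805

t=0.000: state=(1.750, 0.190)
step 1 (dt=0.01): k1=(0.190, -1.948), k2=(0.180, -1.939), k3=(0.180, -1.939), k4=(0.171, -1.930); state += dt/6·(k1+2k2+2k3+k4)
t=0.010: state=(1.752, 0.171)
t=0.020: state=(1.753, 0.151)
t=0.030: state=(1.755, 0.132)
continuing one RK4 step at a time; state shown every 50 steps (Δt=0.5):
t=0.500: state=(1.639, -0.568)
t=1.000: state=(1.225, -1.072)
t=1.500: state=(0.564, -1.584)
t=1.800: state=(0.039, -1.912)
next step: t=1.810: state=(0.020, -1.922) — x has crossed 0.03
linear interpolation between t=1.800 (0.03938) and t=1.810 (0.02021) → t≈1.805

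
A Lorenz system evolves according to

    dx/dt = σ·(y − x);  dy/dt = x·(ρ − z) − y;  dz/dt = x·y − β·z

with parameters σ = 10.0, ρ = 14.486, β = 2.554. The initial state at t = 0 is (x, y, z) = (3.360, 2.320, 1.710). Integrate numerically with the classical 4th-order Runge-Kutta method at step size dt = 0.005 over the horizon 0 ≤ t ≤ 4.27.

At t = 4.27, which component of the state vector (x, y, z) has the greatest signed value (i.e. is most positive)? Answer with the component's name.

t=0.000: state=(3.360, 2.320, 1.710)
step 1 (dt=0.005): k1=(-10.400, 40.607, 3.428), k2=(-9.125, 40.145, 3.684), k3=(-9.168, 40.185, 3.686), k4=(-7.932, 39.760, 3.940); state += dt/6·(k1+2k2+2k3+k4)
t=0.005: state=(3.314, 2.521, 1.728)
t=0.010: state=(3.280, 2.718, 1.749)
t=0.015: state=(3.258, 2.912, 1.773)
continuing one RK4 step at a time; state shown every 40 steps (Δt=0.2):
t=0.200: state=(7.148, 10.922, 6.415)
t=0.400: state=(10.221, 6.847, 21.764)
t=0.600: state=(2.209, -0.091, 15.160)
t=0.800: state=(0.380, 0.225, 9.096)
t=1.000: state=(0.489, 0.701, 5.485)
t=1.200: state=(1.381, 2.175, 3.494)
t=1.400: state=(4.514, 7.140, 4.222)
t=1.600: state=(10.556, 11.868, 16.587)
t=1.800: state=(5.172, 1.303, 18.376)
t=2.000: state=(1.198, 0.656, 11.281)
t=2.200: state=(1.220, 1.625, 6.955)
t=2.400: state=(2.951, 4.440, 5.135)
t=2.600: state=(7.699, 10.637, 9.823)
t=2.800: state=(8.695, 5.817, 19.822)
t=3.000: state=(2.954, 1.357, 14.271)
t=3.200: state=(1.969, 2.244, 9.119)
t=3.400: state=(3.650, 5.124, 7.039)
t=3.600: state=(7.793, 9.961, 11.594)
t=3.800: state=(7.858, 5.515, 18.490)
t=4.000: state=(3.492, 2.298, 13.839)
t=4.200: state=(2.999, 3.499, 9.580)
t=4.270: state=(3.499, 4.427, 8.833)
compare at T: x=3.499, y=4.427, z=8.833

largest component: z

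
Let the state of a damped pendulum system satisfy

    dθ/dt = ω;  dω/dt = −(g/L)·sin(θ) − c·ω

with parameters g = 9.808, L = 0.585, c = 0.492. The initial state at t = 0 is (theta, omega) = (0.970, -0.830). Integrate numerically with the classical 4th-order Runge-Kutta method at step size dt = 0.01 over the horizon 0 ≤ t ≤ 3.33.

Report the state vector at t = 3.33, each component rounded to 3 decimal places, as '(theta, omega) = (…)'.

t=0.000: state=(0.970, -0.830)
step 1 (dt=0.01): k1=(-0.830, -13.422), k2=(-0.897, -13.349), k3=(-0.897, -13.346), k4=(-0.963, -13.270); state += dt/6·(k1+2k2+2k3+k4)
t=0.010: state=(0.961, -0.963)
t=0.020: state=(0.951, -1.095)
t=0.030: state=(0.939, -1.226)
continuing one RK4 step at a time; state shown every 20 steps (Δt=0.2):
t=0.200: state=(0.564, -3.029)
t=0.400: state=(-0.120, -3.438)
t=0.600: state=(-0.670, -1.809)
t=0.800: state=(-0.793, 0.590)
t=1.000: state=(-0.468, 2.483)
t=1.200: state=(0.095, 2.839)
t=1.400: state=(0.550, 1.489)
t=1.600: state=(0.646, -0.539)
t=1.800: state=(0.366, -2.098)
t=2.000: state=(-0.102, -2.317)
t=2.200: state=(-0.465, -1.142)
t=2.400: state=(-0.523, 0.561)
t=2.600: state=(-0.273, 1.798)
t=2.800: state=(0.116, 1.871)
t=3.000: state=(0.399, 0.823)
t=3.200: state=(0.420, -0.597)
t=3.330: state=(0.293, -1.311)

(theta, omega) = (0.293, -1.311)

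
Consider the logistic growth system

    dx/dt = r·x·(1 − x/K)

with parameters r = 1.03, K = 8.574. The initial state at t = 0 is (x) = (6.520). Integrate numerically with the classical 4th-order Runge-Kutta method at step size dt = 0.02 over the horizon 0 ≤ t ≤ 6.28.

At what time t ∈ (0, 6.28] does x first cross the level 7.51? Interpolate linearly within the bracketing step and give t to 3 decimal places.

t=0.000: state=(6.520)
step 1 (dt=0.02): k1=(1.609), k2=(1.600), k3=(1.600), k4=(1.592); state += dt/6·(k1+2k2+2k3+k4)
t=0.020: state=(6.552)
t=0.040: state=(6.584)
t=0.060: state=(6.615)
continuing one RK4 step at a time; state shown every 25 steps (Δt=0.5):
t=0.500: state=(7.216)
t=0.760: state=(7.495)
next step: t=0.780: state=(7.514) — x has crossed 7.51
linear interpolation between t=0.760 (7.49470) and t=0.780 (7.51399) → t≈0.776

t = 0.776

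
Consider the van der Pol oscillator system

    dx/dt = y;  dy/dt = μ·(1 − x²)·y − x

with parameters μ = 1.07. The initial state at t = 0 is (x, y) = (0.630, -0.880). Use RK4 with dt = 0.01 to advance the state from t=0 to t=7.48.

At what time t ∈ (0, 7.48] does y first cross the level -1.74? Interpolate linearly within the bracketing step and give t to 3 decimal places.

t=0.000: state=(0.630, -0.880)
step 1 (dt=0.01): k1=(-0.880, -1.198), k2=(-0.886, -1.203), k3=(-0.886, -1.203), k4=(-0.892, -1.207); state += dt/6·(k1+2k2+2k3+k4)
t=0.010: state=(0.621, -0.892)
t=0.020: state=(0.612, -0.904)
t=0.030: state=(0.603, -0.916)
continuing one RK4 step at a time; state shown every 25 steps (Δt=0.25):
t=0.250: state=(0.370, -1.214)
t=0.500: state=(0.016, -1.624)
t=0.560: state=(-0.084, -1.730)
next step: t=0.570: state=(-0.102, -1.747) — y has crossed -1.74
linear interpolation between t=0.560 (-1.72995) and t=0.570 (-1.74747) → t≈0.566

t = 0.566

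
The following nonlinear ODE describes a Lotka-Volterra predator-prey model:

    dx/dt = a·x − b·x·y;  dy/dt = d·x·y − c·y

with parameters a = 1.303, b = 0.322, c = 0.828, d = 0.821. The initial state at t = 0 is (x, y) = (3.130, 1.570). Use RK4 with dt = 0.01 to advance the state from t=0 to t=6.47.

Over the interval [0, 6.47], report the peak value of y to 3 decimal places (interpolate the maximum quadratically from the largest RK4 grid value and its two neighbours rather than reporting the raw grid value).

t=0.000: state=(3.130, 1.570)
step 1 (dt=0.01): k1=(2.496, 2.735), k2=(2.492, 2.775), k3=(2.492, 2.775), k4=(2.488, 2.816); state += dt/6·(k1+2k2+2k3+k4)
t=0.010: state=(3.155, 1.598)
t=0.020: state=(3.180, 1.626)
t=0.030: state=(3.204, 1.656)
continuing one RK4 step at a time; state shown every 25 steps (Δt=0.25):
t=0.250: state=(3.687, 2.577)
t=0.500: state=(3.859, 4.593)
t=0.750: state=(3.259, 7.867)
t=1.000: state=(2.086, 11.104)
t=1.250: state=(1.104, 12.428)
t=1.500: state=(0.569, 11.918)
t=1.750: state=(0.318, 10.578)
t=2.000: state=(0.200, 9.056)
t=2.250: state=(0.142, 7.620)
t=2.500: state=(0.112, 6.356)
t=2.750: state=(0.097, 5.278)
t=3.000: state=(0.091, 4.375)
t=3.250: state=(0.092, 3.624)
t=3.500: state=(0.097, 3.004)
t=3.750: state=(0.108, 2.494)
t=4.000: state=(0.125, 2.076)
t=4.250: state=(0.148, 1.736)
t=4.500: state=(0.181, 1.459)
t=4.750: state=(0.224, 1.237)
t=5.000: state=(0.284, 1.059)
t=5.250: state=(0.363, 0.920)
t=5.500: state=(0.469, 0.814)
t=5.750: state=(0.610, 0.739)
t=6.000: state=(0.798, 0.693)
t=6.250: state=(1.046, 0.680)
t=6.470: state=(1.327, 0.702)
largest grid value and its neighbours: y(1.270)=12.44134, y(1.280)=12.44373, y(1.290)=12.44331
parabola through these three points peaks at t≈1.284 with y≈12.44391

max y = 12.444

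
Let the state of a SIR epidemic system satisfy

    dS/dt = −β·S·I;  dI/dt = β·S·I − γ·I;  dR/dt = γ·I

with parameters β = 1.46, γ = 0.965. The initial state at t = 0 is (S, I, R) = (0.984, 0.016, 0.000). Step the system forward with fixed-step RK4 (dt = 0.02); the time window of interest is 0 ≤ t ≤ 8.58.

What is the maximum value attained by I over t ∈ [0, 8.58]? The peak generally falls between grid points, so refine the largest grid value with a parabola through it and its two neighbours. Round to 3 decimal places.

t=0.000: state=(0.984, 0.016, 0.000)
step 1 (dt=0.02): k1=(-0.023, 0.008, 0.015), k2=(-0.023, 0.008, 0.016), k3=(-0.023, 0.008, 0.016), k4=(-0.023, 0.008, 0.016); state += dt/6·(k1+2k2+2k3+k4)
t=0.020: state=(0.984, 0.016, 0.000)
t=0.040: state=(0.983, 0.016, 0.001)
t=0.060: state=(0.983, 0.016, 0.001)
continuing one RK4 step at a time; state shown every 25 steps (Δt=0.5):
t=0.500: state=(0.971, 0.020, 0.009)
t=1.000: state=(0.955, 0.025, 0.020)
t=1.500: state=(0.936, 0.031, 0.033)
t=2.000: state=(0.913, 0.038, 0.050)
t=2.500: state=(0.886, 0.045, 0.069)
t=3.000: state=(0.855, 0.052, 0.093)
t=3.500: state=(0.821, 0.059, 0.120)
t=4.000: state=(0.784, 0.066, 0.150)
t=4.500: state=(0.746, 0.071, 0.183)
t=5.000: state=(0.707, 0.074, 0.218)
t=5.500: state=(0.670, 0.076, 0.254)
t=6.000: state=(0.634, 0.075, 0.291)
t=6.500: state=(0.600, 0.073, 0.327)
t=7.000: state=(0.570, 0.069, 0.361)
t=7.500: state=(0.543, 0.064, 0.393)
t=8.000: state=(0.519, 0.058, 0.423)
t=8.500: state=(0.499, 0.052, 0.449)
t=8.580: state=(0.496, 0.051, 0.453)
largest grid value and its neighbours: I(5.600)=0.07602, I(5.620)=0.07602, I(5.640)=0.07602
parabola through these three points peaks at t≈5.617 with I≈0.07602

max I = 0.076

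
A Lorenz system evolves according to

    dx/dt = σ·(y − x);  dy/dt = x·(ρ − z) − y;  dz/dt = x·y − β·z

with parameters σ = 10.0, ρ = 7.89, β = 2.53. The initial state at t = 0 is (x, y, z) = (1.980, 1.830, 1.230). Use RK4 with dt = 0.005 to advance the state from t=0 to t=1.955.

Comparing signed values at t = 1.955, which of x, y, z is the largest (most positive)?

t=0.000: state=(1.980, 1.830, 1.230)
step 1 (dt=0.005): k1=(-1.500, 11.357, 0.512), k2=(-1.179, 11.301, 0.558), k3=(-1.188, 11.306, 0.558), k4=(-0.875, 11.255, 0.605); state += dt/6·(k1+2k2+2k3+k4)
t=0.005: state=(1.974, 1.887, 1.233)
t=0.010: state=(1.971, 1.943, 1.236)
t=0.015: state=(1.971, 1.998, 1.240)
continuing one RK4 step at a time; state shown every 20 steps (Δt=0.1):
t=0.100: state=(2.296, 2.958, 1.401)
t=0.200: state=(3.188, 4.285, 1.970)
t=0.300: state=(4.437, 5.796, 3.253)
t=0.400: state=(5.768, 6.968, 5.479)
t=0.500: state=(6.585, 6.902, 8.167)
t=0.600: state=(6.295, 5.434, 9.934)
t=0.700: state=(5.096, 3.713, 10.003)
t=0.800: state=(3.794, 2.659, 8.980)
t=0.900: state=(2.904, 2.262, 7.676)
t=1.000: state=(2.481, 2.254, 6.483)
t=1.100: state=(2.411, 2.480, 5.537)
t=1.200: state=(2.595, 2.885, 4.888)
t=1.300: state=(2.980, 3.454, 4.576)
t=1.400: state=(3.531, 4.148, 4.651)
t=1.500: state=(4.186, 4.859, 5.161)
t=1.600: state=(4.819, 5.378, 6.071)
t=1.700: state=(5.233, 5.471, 7.160)
t=1.800: state=(5.260, 5.076, 8.034)
t=1.900: state=(4.906, 4.416, 8.376)
t=1.955: state=(4.615, 4.059, 8.322)
compare at T: x=4.615, y=4.059, z=8.322

largest component: z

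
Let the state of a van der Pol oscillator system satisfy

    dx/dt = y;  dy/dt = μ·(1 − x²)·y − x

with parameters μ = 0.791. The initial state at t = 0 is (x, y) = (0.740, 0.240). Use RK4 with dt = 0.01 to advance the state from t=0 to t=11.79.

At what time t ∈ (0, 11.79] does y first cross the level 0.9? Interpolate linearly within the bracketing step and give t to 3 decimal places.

t = 4.008

t=0.000: state=(0.740, 0.240)
step 1 (dt=0.01): k1=(0.240, -0.654), k2=(0.237, -0.657), k3=(0.237, -0.657), k4=(0.233, -0.659); state += dt/6·(k1+2k2+2k3+k4)
t=0.010: state=(0.742, 0.233)
t=0.020: state=(0.745, 0.227)
t=0.030: state=(0.747, 0.220)
continuing one RK4 step at a time; state shown every 50 steps (Δt=0.5):
t=0.500: state=(0.769, -0.135)
t=1.000: state=(0.598, -0.558)
t=1.500: state=(0.204, -1.025)
t=2.000: state=(-0.425, -1.454)
t=2.500: state=(-1.144, -1.252)
t=3.000: state=(-1.541, -0.304)
t=3.500: state=(-1.495, 0.422)
t=4.000: state=(-1.163, 0.893)
next step: t=4.010: state=(-1.154, 0.902) — y has crossed 0.9
linear interpolation between t=4.000 (0.89254) and t=4.010 (0.90170) → t≈4.008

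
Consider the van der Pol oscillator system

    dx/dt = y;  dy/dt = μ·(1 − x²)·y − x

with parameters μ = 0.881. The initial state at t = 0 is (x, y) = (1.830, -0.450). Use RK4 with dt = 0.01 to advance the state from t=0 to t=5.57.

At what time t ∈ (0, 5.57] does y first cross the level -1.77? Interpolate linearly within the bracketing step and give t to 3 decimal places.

t = 1.459

t=0.000: state=(1.830, -0.450)
step 1 (dt=0.01): k1=(-0.450, -0.899), k2=(-0.454, -0.891), k3=(-0.454, -0.891), k4=(-0.459, -0.883); state += dt/6·(k1+2k2+2k3+k4)
t=0.010: state=(1.825, -0.459)
t=0.020: state=(1.821, -0.468)
t=0.030: state=(1.816, -0.476)
continuing one RK4 step at a time; state shown every 20 steps (Δt=0.2):
t=0.200: state=(1.724, -0.604)
t=0.400: state=(1.590, -0.730)
t=0.600: state=(1.432, -0.854)
t=0.800: state=(1.248, -0.992)
t=1.000: state=(1.033, -1.164)
t=1.200: state=(0.779, -1.384)
t=1.400: state=(0.475, -1.671)
t=1.450: state=(0.389, -1.754)
next step: t=1.460: state=(0.371, -1.771) — y has crossed -1.77
linear interpolation between t=1.450 (-1.75432) and t=1.460 (-1.77141) → t≈1.459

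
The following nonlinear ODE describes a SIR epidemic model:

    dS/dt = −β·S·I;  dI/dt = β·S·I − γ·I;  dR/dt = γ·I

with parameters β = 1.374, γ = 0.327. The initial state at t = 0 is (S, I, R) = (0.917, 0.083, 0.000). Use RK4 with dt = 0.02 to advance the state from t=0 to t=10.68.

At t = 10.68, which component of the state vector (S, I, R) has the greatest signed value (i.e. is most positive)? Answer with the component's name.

t=0.000: state=(0.917, 0.083, 0.000)
step 1 (dt=0.02): k1=(-0.105, 0.077, 0.027), k2=(-0.105, 0.078, 0.027), k3=(-0.105, 0.078, 0.027), k4=(-0.106, 0.079, 0.028); state += dt/6·(k1+2k2+2k3+k4)
t=0.020: state=(0.915, 0.085, 0.001)
t=0.040: state=(0.913, 0.086, 0.001)
t=0.060: state=(0.911, 0.088, 0.002)
continuing one RK4 step at a time; state shown every 25 steps (Δt=0.5):
t=0.500: state=(0.853, 0.130, 0.017)
t=1.000: state=(0.765, 0.192, 0.043)
t=1.500: state=(0.653, 0.266, 0.081)
t=2.000: state=(0.531, 0.339, 0.130)
t=2.500: state=(0.411, 0.398, 0.191)
t=3.000: state=(0.309, 0.432, 0.259)
t=3.500: state=(0.229, 0.441, 0.331)
t=4.000: state=(0.169, 0.429, 0.402)
t=4.500: state=(0.127, 0.403, 0.470)
t=5.000: state=(0.098, 0.369, 0.533)
t=5.500: state=(0.077, 0.333, 0.591)
t=6.000: state=(0.062, 0.296, 0.642)
t=6.500: state=(0.051, 0.261, 0.688)
t=7.000: state=(0.043, 0.229, 0.728)
t=7.500: state=(0.037, 0.200, 0.763)
t=8.000: state=(0.033, 0.174, 0.793)
t=8.500: state=(0.029, 0.151, 0.820)
t=9.000: state=(0.027, 0.131, 0.843)
t=9.500: state=(0.024, 0.113, 0.863)
t=10.000: state=(0.023, 0.097, 0.880)
t=10.500: state=(0.021, 0.084, 0.895)
t=10.680: state=(0.021, 0.080, 0.899)
compare at T: S=0.021, I=0.080, R=0.899

largest component: R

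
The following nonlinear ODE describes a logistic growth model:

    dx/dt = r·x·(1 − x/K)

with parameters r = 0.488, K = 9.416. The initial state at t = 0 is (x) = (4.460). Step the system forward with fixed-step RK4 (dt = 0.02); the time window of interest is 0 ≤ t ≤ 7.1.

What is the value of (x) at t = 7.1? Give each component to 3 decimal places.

(x) = (9.100)

t=0.000: state=(4.460)
step 1 (dt=0.02): k1=(1.146), k2=(1.146), k3=(1.146), k4=(1.146); state += dt/6·(k1+2k2+2k3+k4)
t=0.020: state=(4.483)
t=0.040: state=(4.506)
t=0.060: state=(4.529)
continuing one RK4 step at a time; state shown every 25 steps (Δt=0.5):
t=0.500: state=(5.034)
t=1.000: state=(5.598)
t=1.500: state=(6.136)
t=2.000: state=(6.637)
t=2.500: state=(7.090)
t=3.000: state=(7.491)
t=3.500: state=(7.838)
t=4.000: state=(8.133)
t=4.500: state=(8.380)
t=5.000: state=(8.585)
t=5.500: state=(8.752)
t=6.000: state=(8.888)
t=6.500: state=(8.997)
t=7.000: state=(9.084)
t=7.100: state=(9.100)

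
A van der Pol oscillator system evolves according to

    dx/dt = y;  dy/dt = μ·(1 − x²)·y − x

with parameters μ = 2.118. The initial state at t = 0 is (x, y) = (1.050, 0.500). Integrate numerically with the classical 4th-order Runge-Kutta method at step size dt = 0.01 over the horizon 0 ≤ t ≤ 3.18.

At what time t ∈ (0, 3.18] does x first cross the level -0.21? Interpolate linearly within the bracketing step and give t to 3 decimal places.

t=0.000: state=(1.050, 0.500)
step 1 (dt=0.01): k1=(0.500, -1.159), k2=(0.494, -1.165), k3=(0.494, -1.165), k4=(0.488, -1.172); state += dt/6·(k1+2k2+2k3+k4)
t=0.010: state=(1.055, 0.488)
t=0.020: state=(1.060, 0.477)
t=0.030: state=(1.064, 0.465)
continuing one RK4 step at a time; state shown every 20 steps (Δt=0.2):
t=0.200: state=(1.126, 0.252)
t=0.400: state=(1.151, 0.008)
t=0.600: state=(1.131, -0.208)
t=0.800: state=(1.069, -0.402)
t=1.000: state=(0.970, -0.598)
t=1.200: state=(0.828, -0.835)
t=1.400: state=(0.629, -1.179)
t=1.600: state=(0.342, -1.738)
t=1.800: state=(-0.091, -2.654)
t=1.840: state=(-0.201, -2.877)
next step: t=1.850: state=(-0.230, -2.933) — x has crossed -0.21
linear interpolation between t=1.840 (-0.20123) and t=1.850 (-0.23028) → t≈1.843

t = 1.843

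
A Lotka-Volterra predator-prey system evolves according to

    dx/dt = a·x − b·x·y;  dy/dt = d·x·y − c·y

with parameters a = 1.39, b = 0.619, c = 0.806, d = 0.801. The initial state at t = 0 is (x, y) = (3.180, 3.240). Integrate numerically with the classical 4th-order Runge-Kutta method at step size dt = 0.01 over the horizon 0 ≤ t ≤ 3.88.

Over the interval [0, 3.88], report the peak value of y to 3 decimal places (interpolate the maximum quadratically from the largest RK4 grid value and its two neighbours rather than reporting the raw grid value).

t=0.000: state=(3.180, 3.240)
step 1 (dt=0.01): k1=(-1.957, 5.641), k2=(-2.007, 5.665), k3=(-2.007, 5.664), k4=(-2.056, 5.687); state += dt/6·(k1+2k2+2k3+k4)
t=0.010: state=(3.160, 3.297)
t=0.020: state=(3.139, 3.354)
t=0.030: state=(3.117, 3.411)
continuing one RK4 step at a time; state shown every 20 steps (Δt=0.2):
t=0.200: state=(2.616, 4.405)
t=0.400: state=(1.878, 5.376)
t=0.600: state=(1.230, 5.855)
t=0.800: state=(0.784, 5.841)
t=1.000: state=(0.512, 5.504)
t=1.200: state=(0.352, 5.015)
t=1.400: state=(0.258, 4.479)
t=1.600: state=(0.202, 3.954)
t=1.800: state=(0.169, 3.467)
t=2.000: state=(0.149, 3.026)
t=2.200: state=(0.139, 2.636)
t=2.400: state=(0.135, 2.293)
t=2.600: state=(0.137, 1.994)
t=2.800: state=(0.144, 1.736)
t=3.000: state=(0.155, 1.513)
t=3.200: state=(0.172, 1.322)
t=3.400: state=(0.195, 1.159)
t=3.600: state=(0.225, 1.020)
t=3.800: state=(0.264, 0.903)
t=3.880: state=(0.282, 0.861)
largest grid value and its neighbours: y(0.680)=5.90044, y(0.690)=5.90090, y(0.700)=5.90029
parabola through these three points peaks at t≈0.689 with y≈5.90090

max y = 5.901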